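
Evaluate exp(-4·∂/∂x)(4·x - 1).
4 x - 17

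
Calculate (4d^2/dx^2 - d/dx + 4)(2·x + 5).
8 x + 18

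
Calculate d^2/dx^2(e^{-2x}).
4 e^{- 2 x}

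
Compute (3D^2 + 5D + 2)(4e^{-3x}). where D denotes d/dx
56 e^{- 3 x}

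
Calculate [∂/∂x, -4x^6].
- 24 x^{5}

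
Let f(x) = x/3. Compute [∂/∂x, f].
\frac{1}{3}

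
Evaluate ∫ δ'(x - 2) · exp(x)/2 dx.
- \frac{e^{2}}{2}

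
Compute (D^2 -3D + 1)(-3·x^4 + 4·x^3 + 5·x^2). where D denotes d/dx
- 3 x^{4} + 40 x^{3} - 67 x^{2} - 6 x + 10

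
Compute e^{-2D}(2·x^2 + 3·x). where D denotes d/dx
2 x^{2} - 5 x + 2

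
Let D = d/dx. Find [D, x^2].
2 x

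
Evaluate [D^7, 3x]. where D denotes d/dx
21D^{6}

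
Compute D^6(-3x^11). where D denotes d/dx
- 997920 x^{5}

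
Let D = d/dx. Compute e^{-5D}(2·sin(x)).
2 \sin{\left(x - 5 \right)}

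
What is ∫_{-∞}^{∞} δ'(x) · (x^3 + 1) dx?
0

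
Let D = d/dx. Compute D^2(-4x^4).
- 48 x^{2}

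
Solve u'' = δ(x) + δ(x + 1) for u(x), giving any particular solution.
\frac{|x|}{2} + \frac{|x + 1|}{2}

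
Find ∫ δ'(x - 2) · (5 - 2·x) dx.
2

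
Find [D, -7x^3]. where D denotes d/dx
- 21 x^{2}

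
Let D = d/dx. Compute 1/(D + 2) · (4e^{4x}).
\frac{2 e^{4 x}}{3}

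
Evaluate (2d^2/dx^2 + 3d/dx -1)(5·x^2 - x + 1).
- 5 x^{2} + 31 x + 16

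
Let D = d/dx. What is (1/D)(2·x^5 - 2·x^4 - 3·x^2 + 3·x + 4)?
\frac{x^{6}}{3} - \frac{2 x^{5}}{5} - x^{3} + \frac{3 x^{2}}{2} + 4 x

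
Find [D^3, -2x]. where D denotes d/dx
-6D^{2}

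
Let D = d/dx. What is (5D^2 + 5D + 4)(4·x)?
16 x + 20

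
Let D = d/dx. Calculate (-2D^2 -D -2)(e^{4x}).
- 38 e^{4 x}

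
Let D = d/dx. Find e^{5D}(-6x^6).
- 6 x^{6} - 180 x^{5} - 2250 x^{4} - 15000 x^{3} - 56250 x^{2} - 112500 x - 93750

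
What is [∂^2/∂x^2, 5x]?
10\frac{d}{dx}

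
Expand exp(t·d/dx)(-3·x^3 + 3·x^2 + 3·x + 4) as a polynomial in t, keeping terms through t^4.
- 3 t^{3} + t^{2} \left(3 - 9 x\right) + 3 t \left(- 3 x^{2} + 2 x + 1\right) - 3 x^{3} + 3 x^{2} + 3 x + 4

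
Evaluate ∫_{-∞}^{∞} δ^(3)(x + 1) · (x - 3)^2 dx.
0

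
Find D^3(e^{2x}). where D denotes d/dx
8 e^{2 x}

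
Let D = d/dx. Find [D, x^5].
5 x^{4}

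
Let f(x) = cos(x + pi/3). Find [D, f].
- \sin{\left(x + \frac{\pi}{3} \right)}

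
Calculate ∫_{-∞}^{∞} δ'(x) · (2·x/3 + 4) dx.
- \frac{2}{3}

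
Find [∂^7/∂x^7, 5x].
35\frac{d^{6}}{dx^{6}}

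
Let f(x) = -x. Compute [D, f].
-1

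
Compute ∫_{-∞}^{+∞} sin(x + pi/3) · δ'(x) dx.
- \frac{1}{2}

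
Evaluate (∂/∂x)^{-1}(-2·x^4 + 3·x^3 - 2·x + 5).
- \frac{2 x^{5}}{5} + \frac{3 x^{4}}{4} - x^{2} + 5 x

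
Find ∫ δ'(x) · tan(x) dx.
-1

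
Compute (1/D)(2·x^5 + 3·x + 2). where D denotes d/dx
\frac{x^{6}}{3} + \frac{3 x^{2}}{2} + 2 x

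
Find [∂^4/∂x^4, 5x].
20\frac{d^{3}}{dx^{3}}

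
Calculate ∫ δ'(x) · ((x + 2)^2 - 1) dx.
-4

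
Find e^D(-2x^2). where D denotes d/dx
- 2 x^{2} - 4 x - 2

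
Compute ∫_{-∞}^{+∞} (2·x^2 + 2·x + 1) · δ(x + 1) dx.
1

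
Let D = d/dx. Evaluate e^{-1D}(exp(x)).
e^{x - 1}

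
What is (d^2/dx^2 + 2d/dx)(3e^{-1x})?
- 3 e^{- x}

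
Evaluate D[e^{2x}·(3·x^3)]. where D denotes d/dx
x^{2} \left(6 x + 9\right) e^{2 x}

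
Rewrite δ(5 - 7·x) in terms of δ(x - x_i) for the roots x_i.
\frac{\delta(x - 5/7)}{7}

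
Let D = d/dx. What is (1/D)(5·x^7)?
\frac{5 x^{8}}{8}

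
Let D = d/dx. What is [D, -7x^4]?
- 28 x^{3}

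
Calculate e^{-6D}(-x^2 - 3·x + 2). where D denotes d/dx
- x^{2} + 9 x - 16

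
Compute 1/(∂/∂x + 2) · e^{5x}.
\frac{e^{5 x}}{7}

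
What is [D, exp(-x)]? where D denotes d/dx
- e^{- x}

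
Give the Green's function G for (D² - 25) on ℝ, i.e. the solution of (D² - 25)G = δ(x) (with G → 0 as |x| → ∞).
-\frac{e^{-5|x|}}{10}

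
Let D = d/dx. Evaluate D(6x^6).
36 x^{5}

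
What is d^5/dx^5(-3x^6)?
- 2160 x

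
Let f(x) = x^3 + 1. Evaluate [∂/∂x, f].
3 x^{2}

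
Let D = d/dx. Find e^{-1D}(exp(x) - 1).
e^{x - 1} - 1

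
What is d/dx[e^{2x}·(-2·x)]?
\left(- 4 x - 2\right) e^{2 x}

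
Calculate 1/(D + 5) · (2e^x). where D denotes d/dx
\frac{e^{x}}{3}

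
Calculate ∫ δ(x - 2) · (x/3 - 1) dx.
- \frac{1}{3}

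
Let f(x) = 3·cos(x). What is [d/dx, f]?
- 3 \sin{\left(x \right)}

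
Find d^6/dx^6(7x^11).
2328480 x^{5}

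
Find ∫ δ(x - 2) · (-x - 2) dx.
-4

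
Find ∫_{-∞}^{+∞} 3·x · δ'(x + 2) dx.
-3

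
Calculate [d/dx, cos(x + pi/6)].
- \sin{\left(x + \frac{\pi}{6} \right)}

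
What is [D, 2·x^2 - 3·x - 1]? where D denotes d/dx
4 x - 3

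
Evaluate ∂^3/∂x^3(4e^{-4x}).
- 256 e^{- 4 x}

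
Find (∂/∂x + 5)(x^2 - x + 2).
5 x^{2} - 3 x + 9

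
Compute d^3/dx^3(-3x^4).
- 72 x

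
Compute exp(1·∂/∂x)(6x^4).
6 x^{4} + 24 x^{3} + 36 x^{2} + 24 x + 6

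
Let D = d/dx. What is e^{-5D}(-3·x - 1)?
14 - 3 x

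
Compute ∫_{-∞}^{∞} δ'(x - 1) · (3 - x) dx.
1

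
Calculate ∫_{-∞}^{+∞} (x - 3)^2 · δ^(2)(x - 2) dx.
2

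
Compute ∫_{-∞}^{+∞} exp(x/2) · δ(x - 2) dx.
e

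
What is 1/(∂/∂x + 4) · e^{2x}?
\frac{e^{2 x}}{6}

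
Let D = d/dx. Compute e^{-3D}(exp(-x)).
e^{3 - x}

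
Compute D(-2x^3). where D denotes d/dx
- 6 x^{2}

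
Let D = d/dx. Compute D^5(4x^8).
26880 x^{3}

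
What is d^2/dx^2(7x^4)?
84 x^{2}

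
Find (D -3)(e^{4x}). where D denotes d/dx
e^{4 x}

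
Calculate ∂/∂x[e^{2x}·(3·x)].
\left(6 x + 3\right) e^{2 x}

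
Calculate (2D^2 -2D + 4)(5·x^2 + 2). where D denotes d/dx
20 x^{2} - 20 x + 28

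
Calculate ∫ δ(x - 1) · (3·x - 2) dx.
1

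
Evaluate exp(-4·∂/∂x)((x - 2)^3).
x^{3} - 18 x^{2} + 108 x - 216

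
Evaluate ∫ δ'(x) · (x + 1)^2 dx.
-2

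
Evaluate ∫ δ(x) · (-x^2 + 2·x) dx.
0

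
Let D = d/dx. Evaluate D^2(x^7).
42 x^{5}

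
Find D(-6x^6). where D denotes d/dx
- 36 x^{5}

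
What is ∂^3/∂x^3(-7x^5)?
- 420 x^{2}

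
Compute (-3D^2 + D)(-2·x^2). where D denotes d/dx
12 - 4 x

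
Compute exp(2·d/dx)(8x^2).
8 x^{2} + 32 x + 32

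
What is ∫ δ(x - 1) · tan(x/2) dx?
\tan{\left(\frac{1}{2} \right)}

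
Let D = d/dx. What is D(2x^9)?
18 x^{8}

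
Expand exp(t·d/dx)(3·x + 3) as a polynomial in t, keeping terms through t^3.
3 t + 3 x + 3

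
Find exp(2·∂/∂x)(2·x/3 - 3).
\frac{2 x}{3} - \frac{5}{3}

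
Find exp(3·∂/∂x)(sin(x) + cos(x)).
\sqrt{2} \sin{\left(x + \frac{\pi}{4} + 3 \right)}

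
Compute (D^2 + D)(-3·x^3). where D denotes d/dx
9 x \left(- x - 2\right)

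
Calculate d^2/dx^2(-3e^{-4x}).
- 48 e^{- 4 x}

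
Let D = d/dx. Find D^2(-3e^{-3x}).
- 27 e^{- 3 x}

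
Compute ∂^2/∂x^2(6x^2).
12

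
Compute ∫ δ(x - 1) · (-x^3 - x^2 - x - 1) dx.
-4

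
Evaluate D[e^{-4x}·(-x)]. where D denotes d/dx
\left(4 x - 1\right) e^{- 4 x}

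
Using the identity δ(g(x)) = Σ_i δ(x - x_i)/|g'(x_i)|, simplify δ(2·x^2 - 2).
\frac{\delta(x - 1) + \delta(x + 1)}{4}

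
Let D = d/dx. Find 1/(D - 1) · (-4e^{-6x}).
\frac{4 e^{- 6 x}}{7}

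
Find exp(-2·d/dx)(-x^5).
- x^{5} + 10 x^{4} - 40 x^{3} + 80 x^{2} - 80 x + 32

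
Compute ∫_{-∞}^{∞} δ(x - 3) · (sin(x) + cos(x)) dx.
\cos{\left(3 \right)} + \sin{\left(3 \right)}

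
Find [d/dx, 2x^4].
8 x^{3}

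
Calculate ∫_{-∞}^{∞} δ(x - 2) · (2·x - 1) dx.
3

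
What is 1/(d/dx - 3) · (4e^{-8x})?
- \frac{4 e^{- 8 x}}{11}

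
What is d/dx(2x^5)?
10 x^{4}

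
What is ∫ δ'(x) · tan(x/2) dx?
- \frac{1}{2}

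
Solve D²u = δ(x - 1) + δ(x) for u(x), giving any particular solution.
\frac{|x - 1|}{2} + \frac{|x|}{2}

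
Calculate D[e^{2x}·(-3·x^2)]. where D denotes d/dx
6 x \left(- x - 1\right) e^{2 x}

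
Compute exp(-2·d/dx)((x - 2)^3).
x^{3} - 12 x^{2} + 48 x - 64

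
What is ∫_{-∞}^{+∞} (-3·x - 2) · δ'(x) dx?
3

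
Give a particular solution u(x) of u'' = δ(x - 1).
\frac{|x - 1|}{2}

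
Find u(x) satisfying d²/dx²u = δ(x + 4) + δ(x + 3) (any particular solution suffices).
\frac{|x + 4|}{2} + \frac{|x + 3|}{2}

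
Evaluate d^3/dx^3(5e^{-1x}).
- 5 e^{- x}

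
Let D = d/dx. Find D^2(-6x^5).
- 120 x^{3}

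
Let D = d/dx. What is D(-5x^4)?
- 20 x^{3}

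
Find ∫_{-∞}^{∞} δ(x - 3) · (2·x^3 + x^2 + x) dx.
66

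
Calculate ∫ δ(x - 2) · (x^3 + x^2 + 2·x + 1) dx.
17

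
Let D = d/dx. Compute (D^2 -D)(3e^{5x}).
60 e^{5 x}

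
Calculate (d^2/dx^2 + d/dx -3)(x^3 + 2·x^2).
- 3 x^{3} - 3 x^{2} + 10 x + 4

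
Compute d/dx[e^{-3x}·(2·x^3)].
6 x^{2} \left(1 - x\right) e^{- 3 x}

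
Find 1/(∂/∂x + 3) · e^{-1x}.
\frac{e^{- x}}{2}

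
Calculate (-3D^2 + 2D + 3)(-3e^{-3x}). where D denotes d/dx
90 e^{- 3 x}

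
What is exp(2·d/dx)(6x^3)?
6 x^{3} + 36 x^{2} + 72 x + 48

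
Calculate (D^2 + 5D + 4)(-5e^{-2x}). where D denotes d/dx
10 e^{- 2 x}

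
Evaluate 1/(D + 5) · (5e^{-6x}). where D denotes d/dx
- 5 e^{- 6 x}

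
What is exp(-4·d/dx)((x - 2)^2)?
x^{2} - 12 x + 36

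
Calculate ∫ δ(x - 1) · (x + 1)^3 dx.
8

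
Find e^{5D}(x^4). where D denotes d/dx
x^{4} + 20 x^{3} + 150 x^{2} + 500 x + 625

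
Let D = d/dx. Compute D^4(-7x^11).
- 55440 x^{7}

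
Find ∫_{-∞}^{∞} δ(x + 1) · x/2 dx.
- \frac{1}{2}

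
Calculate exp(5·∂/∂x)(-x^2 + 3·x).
- x^{2} - 7 x - 10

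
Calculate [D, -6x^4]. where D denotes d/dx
- 24 x^{3}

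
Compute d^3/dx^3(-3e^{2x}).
- 24 e^{2 x}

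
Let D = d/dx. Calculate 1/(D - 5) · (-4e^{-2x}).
\frac{4 e^{- 2 x}}{7}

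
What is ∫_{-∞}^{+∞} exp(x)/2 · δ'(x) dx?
- \frac{1}{2}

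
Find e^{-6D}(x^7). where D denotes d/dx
x^{7} - 42 x^{6} + 756 x^{5} - 7560 x^{4} + 45360 x^{3} - 163296 x^{2} + 326592 x - 279936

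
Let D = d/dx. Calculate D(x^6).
6 x^{5}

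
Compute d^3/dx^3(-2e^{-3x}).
54 e^{- 3 x}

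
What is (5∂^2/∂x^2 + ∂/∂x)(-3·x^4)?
12 x^{2} \left(- x - 15\right)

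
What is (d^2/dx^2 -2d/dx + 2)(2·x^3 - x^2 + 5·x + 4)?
4 x^{3} - 14 x^{2} + 26 x - 4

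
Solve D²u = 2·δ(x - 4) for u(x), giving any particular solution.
|x - 4|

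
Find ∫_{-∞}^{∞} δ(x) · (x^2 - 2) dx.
-2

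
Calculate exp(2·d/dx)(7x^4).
7 x^{4} + 56 x^{3} + 168 x^{2} + 224 x + 112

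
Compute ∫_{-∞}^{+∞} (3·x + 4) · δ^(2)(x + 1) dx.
0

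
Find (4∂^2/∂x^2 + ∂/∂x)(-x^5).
5 x^{3} \left(- x - 16\right)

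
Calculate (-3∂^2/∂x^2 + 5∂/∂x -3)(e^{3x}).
- 15 e^{3 x}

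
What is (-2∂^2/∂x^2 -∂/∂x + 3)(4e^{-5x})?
- 168 e^{- 5 x}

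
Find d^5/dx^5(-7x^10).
- 211680 x^{5}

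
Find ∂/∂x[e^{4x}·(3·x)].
\left(12 x + 3\right) e^{4 x}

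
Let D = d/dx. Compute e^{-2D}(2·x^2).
2 x^{2} - 8 x + 8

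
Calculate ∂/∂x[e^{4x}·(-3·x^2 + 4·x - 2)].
\left(- 12 x^{2} + 10 x - 4\right) e^{4 x}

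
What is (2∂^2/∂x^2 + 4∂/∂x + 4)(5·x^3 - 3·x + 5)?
20 x^{3} + 60 x^{2} + 48 x + 8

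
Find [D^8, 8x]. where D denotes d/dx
64D^{7}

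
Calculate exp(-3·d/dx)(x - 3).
x - 6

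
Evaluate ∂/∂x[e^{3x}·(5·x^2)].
5 x \left(3 x + 2\right) e^{3 x}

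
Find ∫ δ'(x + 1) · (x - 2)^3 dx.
-27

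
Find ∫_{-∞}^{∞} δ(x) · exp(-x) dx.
1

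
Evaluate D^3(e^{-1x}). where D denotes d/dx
- e^{- x}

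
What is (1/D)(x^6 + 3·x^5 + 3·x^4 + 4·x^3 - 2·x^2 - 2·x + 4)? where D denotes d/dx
\frac{x^{7}}{7} + \frac{x^{6}}{2} + \frac{3 x^{5}}{5} + x^{4} - \frac{2 x^{3}}{3} - x^{2} + 4 x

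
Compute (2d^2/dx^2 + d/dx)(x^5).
5 x^{3} \left(x + 8\right)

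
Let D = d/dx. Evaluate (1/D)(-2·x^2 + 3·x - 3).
- \frac{2 x^{3}}{3} + \frac{3 x^{2}}{2} - 3 x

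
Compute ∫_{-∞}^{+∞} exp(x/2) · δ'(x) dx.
- \frac{1}{2}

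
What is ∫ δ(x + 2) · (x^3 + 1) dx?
-7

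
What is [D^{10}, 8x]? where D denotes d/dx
80D^{9}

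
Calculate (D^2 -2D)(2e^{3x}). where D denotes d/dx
6 e^{3 x}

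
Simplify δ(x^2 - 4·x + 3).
\frac{\delta(x - 3) + \delta(x - 1)}{2}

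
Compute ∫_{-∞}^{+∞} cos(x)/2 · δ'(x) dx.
0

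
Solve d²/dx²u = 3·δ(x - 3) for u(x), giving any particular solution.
\frac{3|x - 3|}{2}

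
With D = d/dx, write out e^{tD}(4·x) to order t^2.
4 t + 4 x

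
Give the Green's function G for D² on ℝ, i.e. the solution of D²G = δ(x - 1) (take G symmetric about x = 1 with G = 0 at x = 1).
\frac{|x - 1|}{2}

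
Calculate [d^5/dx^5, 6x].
30\frac{d^{4}}{dx^{4}}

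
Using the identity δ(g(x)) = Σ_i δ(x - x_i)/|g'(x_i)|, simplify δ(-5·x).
\frac{\delta(x)}{5}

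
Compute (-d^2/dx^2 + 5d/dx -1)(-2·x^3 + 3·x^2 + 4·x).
2 x^{3} - 33 x^{2} + 38 x + 14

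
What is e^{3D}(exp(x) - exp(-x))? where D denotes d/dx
2 \sinh{\left(x + 3 \right)}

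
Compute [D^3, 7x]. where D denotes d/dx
21D^{2}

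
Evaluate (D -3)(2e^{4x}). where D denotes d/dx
2 e^{4 x}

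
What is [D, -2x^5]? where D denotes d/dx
- 10 x^{4}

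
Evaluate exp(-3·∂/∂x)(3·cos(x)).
3 \cos{\left(x - 3 \right)}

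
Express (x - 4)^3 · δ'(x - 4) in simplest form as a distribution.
0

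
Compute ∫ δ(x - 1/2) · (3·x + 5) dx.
\frac{13}{2}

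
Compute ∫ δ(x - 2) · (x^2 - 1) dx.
3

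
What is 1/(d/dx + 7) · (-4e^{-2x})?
- \frac{4 e^{- 2 x}}{5}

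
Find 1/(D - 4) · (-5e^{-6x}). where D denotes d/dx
\frac{e^{- 6 x}}{2}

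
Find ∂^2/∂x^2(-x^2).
-2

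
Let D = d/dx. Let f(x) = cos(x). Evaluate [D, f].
- \sin{\left(x \right)}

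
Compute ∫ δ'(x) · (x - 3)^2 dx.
6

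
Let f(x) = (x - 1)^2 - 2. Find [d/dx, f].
2 x - 2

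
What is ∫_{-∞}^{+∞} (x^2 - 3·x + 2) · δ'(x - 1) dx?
1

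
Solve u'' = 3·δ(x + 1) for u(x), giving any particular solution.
\frac{3|x + 1|}{2}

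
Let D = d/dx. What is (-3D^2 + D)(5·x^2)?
10 x - 30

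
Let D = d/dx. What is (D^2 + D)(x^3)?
3 x \left(x + 2\right)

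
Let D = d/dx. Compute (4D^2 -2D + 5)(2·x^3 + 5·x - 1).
10 x^{3} - 12 x^{2} + 73 x - 15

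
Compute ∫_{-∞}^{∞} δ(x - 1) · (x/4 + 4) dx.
\frac{17}{4}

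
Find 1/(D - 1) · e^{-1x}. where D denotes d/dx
- \frac{e^{- x}}{2}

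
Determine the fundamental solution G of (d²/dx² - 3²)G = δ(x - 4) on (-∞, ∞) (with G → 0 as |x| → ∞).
-\frac{e^{-3|x - 4|}}{6}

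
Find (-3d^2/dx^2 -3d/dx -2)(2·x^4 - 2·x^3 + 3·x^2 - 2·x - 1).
- 4 x^{4} - 20 x^{3} - 60 x^{2} + 22 x - 10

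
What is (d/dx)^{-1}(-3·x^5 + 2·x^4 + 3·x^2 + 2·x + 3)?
- \frac{x^{6}}{2} + \frac{2 x^{5}}{5} + x^{3} + x^{2} + 3 x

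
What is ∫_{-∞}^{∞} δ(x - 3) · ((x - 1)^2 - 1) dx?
3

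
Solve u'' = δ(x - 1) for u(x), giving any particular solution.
\frac{|x - 1|}{2}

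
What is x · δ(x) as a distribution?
0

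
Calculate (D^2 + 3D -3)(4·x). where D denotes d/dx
12 - 12 x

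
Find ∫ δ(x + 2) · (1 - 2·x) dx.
5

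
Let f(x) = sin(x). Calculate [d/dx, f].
\cos{\left(x \right)}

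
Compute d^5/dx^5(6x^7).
15120 x^{2}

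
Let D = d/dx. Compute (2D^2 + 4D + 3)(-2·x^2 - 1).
- 6 x^{2} - 16 x - 11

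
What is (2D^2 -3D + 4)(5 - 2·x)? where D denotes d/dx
26 - 8 x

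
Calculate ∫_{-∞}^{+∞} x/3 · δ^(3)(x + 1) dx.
0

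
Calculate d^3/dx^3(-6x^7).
- 1260 x^{4}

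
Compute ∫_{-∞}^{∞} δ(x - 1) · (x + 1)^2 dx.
4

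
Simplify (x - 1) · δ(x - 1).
0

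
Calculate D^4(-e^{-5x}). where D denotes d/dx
- 625 e^{- 5 x}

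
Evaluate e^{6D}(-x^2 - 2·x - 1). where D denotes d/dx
- x^{2} - 14 x - 49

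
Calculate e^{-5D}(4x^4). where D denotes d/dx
4 x^{4} - 80 x^{3} + 600 x^{2} - 2000 x + 2500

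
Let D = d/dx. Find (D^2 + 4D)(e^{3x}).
21 e^{3 x}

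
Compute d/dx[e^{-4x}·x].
\left(1 - 4 x\right) e^{- 4 x}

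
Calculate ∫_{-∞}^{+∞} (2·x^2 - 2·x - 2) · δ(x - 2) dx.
2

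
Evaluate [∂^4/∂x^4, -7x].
-28\frac{d^{3}}{dx^{3}}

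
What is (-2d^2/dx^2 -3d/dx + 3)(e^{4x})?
- 41 e^{4 x}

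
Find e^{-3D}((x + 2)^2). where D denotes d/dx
x^{2} - 2 x + 1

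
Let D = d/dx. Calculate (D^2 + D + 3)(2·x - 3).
6 x - 7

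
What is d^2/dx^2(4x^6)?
120 x^{4}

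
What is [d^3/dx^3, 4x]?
12\frac{d^{2}}{dx^{2}}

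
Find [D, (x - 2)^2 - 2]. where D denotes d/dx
2 x - 4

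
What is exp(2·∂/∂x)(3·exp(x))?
3 e^{x + 2}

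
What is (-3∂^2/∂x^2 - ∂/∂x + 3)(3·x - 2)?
9 x - 9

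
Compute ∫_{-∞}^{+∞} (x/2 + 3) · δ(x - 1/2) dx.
\frac{13}{4}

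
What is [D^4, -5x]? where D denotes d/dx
-20D^{3}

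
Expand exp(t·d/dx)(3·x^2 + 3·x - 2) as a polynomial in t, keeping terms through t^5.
3 t^{2} + 3 t \left(2 x + 1\right) + 3 x^{2} + 3 x - 2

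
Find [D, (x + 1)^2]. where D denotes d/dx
2 x + 2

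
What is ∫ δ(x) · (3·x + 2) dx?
2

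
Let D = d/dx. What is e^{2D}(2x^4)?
2 x^{4} + 16 x^{3} + 48 x^{2} + 64 x + 32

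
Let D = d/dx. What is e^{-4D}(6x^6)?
6 x^{6} - 144 x^{5} + 1440 x^{4} - 7680 x^{3} + 23040 x^{2} - 36864 x + 24576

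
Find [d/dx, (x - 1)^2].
2 x - 2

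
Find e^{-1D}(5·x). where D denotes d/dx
5 x - 5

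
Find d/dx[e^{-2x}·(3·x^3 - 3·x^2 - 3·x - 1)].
\left(- 6 x^{3} + 15 x^{2} - 1\right) e^{- 2 x}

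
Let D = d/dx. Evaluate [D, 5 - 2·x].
-2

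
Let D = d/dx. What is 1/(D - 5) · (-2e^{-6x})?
\frac{2 e^{- 6 x}}{11}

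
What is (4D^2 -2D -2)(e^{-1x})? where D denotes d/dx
4 e^{- x}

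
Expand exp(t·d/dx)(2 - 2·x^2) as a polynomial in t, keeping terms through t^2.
- 2 t^{2} - 4 t x - 2 x^{2} + 2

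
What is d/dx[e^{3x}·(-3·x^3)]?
9 x^{2} \left(- x - 1\right) e^{3 x}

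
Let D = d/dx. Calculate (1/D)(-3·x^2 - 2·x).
- x^{3} - x^{2}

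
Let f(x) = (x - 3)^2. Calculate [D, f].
2 x - 6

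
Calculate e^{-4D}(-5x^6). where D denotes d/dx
- 5 x^{6} + 120 x^{5} - 1200 x^{4} + 6400 x^{3} - 19200 x^{2} + 30720 x - 20480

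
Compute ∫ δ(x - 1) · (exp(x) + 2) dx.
2 + e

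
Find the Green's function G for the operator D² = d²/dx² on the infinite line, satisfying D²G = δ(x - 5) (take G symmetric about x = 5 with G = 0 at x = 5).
\frac{|x - 5|}{2}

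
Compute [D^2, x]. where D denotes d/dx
2D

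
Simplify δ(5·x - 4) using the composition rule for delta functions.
\frac{\delta(x - 4/5)}{5}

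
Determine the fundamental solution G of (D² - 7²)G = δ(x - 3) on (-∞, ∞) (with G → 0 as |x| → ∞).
-\frac{e^{-7|x - 3|}}{14}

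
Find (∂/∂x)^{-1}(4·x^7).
\frac{x^{8}}{2}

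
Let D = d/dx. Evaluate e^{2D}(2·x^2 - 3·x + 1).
2 x^{2} + 5 x + 3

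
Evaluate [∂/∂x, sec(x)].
\tan{\left(x \right)} \sec{\left(x \right)}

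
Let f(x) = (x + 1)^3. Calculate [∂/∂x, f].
3 \left(x + 1\right)^{2}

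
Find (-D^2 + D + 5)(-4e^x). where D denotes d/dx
- 20 e^{x}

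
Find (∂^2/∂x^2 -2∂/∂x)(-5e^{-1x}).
- 15 e^{- x}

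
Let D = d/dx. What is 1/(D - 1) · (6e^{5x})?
\frac{3 e^{5 x}}{2}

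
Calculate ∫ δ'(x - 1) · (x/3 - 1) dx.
- \frac{1}{3}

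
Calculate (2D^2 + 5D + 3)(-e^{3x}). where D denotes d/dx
- 36 e^{3 x}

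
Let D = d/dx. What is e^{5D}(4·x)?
4 x + 20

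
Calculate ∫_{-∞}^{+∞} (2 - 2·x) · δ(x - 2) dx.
-2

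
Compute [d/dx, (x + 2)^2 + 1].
2 x + 4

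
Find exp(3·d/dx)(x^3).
x^{3} + 9 x^{2} + 27 x + 27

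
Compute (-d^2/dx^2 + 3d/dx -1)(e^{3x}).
- e^{3 x}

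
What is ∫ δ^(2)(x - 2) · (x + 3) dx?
0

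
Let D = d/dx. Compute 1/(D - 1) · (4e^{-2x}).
- \frac{4 e^{- 2 x}}{3}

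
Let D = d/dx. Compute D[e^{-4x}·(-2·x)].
2 \left(4 x - 1\right) e^{- 4 x}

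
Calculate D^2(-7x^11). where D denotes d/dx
- 770 x^{9}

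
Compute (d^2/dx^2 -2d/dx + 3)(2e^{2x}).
6 e^{2 x}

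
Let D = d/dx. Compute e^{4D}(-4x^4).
- 4 x^{4} - 64 x^{3} - 384 x^{2} - 1024 x - 1024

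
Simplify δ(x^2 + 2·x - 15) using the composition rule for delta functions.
\frac{\delta(x + 5) + \delta(x - 3)}{8}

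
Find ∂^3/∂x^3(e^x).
e^{x}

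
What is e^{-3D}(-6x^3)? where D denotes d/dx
- 6 x^{3} + 54 x^{2} - 162 x + 162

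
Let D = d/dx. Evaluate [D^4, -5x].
-20D^{3}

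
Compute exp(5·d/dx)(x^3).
x^{3} + 15 x^{2} + 75 x + 125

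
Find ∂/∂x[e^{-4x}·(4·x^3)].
x^{2} \left(12 - 16 x\right) e^{- 4 x}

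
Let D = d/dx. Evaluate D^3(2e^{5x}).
250 e^{5 x}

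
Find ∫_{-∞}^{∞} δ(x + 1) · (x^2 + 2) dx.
3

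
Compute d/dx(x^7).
7 x^{6}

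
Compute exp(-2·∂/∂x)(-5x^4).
- 5 x^{4} + 40 x^{3} - 120 x^{2} + 160 x - 80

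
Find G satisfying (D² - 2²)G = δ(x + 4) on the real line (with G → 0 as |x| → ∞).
-\frac{e^{-2|x + 4|}}{4}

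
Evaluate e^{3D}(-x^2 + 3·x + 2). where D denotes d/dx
- x^{2} - 3 x + 2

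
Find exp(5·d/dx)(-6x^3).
- 6 x^{3} - 90 x^{2} - 450 x - 750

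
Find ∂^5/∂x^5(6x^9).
90720 x^{4}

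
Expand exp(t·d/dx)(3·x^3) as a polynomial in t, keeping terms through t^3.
3 t^{3} + 9 t^{2} x + 9 t x^{2} + 3 x^{3}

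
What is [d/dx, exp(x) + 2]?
e^{x}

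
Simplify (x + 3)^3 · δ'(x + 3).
0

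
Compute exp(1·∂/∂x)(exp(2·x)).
e^{2 x + 2}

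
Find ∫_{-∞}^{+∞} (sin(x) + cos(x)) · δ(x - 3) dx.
\cos{\left(3 \right)} + \sin{\left(3 \right)}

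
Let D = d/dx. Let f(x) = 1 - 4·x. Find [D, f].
-4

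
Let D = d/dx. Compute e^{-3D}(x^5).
x^{5} - 15 x^{4} + 90 x^{3} - 270 x^{2} + 405 x - 243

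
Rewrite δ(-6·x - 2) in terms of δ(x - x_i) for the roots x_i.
\frac{\delta(x + 1/3)}{6}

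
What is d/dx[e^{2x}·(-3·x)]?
\left(- 6 x - 3\right) e^{2 x}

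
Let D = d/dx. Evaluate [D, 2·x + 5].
2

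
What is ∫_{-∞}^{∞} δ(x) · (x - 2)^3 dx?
-8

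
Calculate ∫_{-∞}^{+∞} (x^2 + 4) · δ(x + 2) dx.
8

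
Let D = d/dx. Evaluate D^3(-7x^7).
- 1470 x^{4}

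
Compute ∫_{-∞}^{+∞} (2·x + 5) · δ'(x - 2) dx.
-2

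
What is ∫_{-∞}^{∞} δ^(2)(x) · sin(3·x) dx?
0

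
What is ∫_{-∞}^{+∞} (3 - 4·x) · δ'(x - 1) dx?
4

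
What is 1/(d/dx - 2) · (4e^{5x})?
\frac{4 e^{5 x}}{3}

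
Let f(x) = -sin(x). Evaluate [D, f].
- \cos{\left(x \right)}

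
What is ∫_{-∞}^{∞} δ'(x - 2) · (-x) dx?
1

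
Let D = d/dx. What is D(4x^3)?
12 x^{2}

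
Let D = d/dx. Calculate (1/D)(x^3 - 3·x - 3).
\frac{x^{4}}{4} - \frac{3 x^{2}}{2} - 3 x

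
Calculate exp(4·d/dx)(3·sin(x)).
3 \sin{\left(x + 4 \right)}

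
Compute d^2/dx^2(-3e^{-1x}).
- 3 e^{- x}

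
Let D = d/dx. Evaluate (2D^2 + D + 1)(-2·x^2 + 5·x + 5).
- 2 x^{2} + x + 2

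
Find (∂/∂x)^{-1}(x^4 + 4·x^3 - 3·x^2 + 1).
\frac{x^{5}}{5} + x^{4} - x^{3} + x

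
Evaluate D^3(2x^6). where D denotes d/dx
240 x^{3}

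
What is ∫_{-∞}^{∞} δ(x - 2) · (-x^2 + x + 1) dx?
-1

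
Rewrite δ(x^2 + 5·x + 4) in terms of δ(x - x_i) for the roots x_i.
\frac{\delta(x + 4) + \delta(x + 1)}{3}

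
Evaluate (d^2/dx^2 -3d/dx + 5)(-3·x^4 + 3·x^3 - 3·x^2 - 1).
- 15 x^{4} + 51 x^{3} - 78 x^{2} + 36 x - 11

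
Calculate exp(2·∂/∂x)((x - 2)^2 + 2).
x^{2} + 2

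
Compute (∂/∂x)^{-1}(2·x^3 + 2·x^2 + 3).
\frac{x^{4}}{2} + \frac{2 x^{3}}{3} + 3 x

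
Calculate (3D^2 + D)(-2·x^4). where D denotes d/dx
8 x^{2} \left(- x - 9\right)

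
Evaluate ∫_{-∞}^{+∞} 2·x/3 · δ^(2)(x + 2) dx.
0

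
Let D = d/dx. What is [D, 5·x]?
5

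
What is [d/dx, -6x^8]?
- 48 x^{7}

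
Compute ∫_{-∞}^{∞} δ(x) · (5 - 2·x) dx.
5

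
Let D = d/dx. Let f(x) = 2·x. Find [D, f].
2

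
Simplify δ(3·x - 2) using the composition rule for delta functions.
\frac{\delta(x - 2/3)}{3}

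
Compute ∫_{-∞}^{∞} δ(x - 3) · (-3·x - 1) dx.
-10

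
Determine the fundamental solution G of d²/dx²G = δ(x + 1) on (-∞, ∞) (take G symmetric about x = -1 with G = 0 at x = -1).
\frac{|x + 1|}{2}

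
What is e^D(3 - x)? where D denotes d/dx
2 - x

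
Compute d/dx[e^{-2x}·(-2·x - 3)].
4 \left(x + 1\right) e^{- 2 x}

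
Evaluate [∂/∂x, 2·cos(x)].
- 2 \sin{\left(x \right)}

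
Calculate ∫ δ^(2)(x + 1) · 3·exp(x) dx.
\frac{3}{e}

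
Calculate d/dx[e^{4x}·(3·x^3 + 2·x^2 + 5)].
\left(12 x^{3} + 17 x^{2} + 4 x + 20\right) e^{4 x}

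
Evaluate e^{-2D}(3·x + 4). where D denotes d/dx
3 x - 2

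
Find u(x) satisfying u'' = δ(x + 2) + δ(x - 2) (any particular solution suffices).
\frac{|x + 2|}{2} + \frac{|x - 2|}{2}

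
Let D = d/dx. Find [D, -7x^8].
- 56 x^{7}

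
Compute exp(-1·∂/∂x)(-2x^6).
- 2 x^{6} + 12 x^{5} - 30 x^{4} + 40 x^{3} - 30 x^{2} + 12 x - 2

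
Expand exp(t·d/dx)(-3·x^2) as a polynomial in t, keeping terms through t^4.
- 3 t^{2} - 6 t x - 3 x^{2}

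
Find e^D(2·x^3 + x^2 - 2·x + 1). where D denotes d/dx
2 x^{3} + 7 x^{2} + 6 x + 2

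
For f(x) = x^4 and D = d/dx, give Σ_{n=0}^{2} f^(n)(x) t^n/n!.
x^{2} \left(6 t^{2} + 4 t x + x^{2}\right)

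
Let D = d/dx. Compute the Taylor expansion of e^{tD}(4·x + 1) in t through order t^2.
4 t + 4 x + 1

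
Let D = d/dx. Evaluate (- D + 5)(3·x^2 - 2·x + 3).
15 x^{2} - 16 x + 17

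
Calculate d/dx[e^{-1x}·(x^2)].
x \left(2 - x\right) e^{- x}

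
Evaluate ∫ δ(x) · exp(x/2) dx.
1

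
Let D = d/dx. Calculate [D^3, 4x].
12D^{2}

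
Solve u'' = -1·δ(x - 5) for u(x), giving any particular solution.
-\frac{|x - 5|}{2}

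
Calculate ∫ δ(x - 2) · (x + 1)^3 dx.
27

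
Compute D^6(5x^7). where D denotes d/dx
25200 x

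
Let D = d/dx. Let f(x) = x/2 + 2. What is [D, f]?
\frac{1}{2}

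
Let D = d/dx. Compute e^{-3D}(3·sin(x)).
3 \sin{\left(x - 3 \right)}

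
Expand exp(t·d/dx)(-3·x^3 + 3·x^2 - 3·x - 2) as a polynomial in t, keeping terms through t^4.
- 3 t^{3} - t^{2} \left(9 x - 3\right) - 3 t \left(3 x^{2} - 2 x + 1\right) - 3 x^{3} + 3 x^{2} - 3 x - 2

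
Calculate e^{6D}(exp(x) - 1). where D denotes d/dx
e^{x + 6} - 1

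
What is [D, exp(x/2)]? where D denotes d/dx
\frac{e^{\frac{x}{2}}}{2}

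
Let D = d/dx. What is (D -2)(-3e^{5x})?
- 9 e^{5 x}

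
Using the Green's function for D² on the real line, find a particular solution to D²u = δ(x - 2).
\frac{|x - 2|}{2}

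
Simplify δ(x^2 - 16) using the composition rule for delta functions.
\frac{\delta(x - 4) + \delta(x + 4)}{8}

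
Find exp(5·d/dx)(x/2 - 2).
\frac{x}{2} + \frac{1}{2}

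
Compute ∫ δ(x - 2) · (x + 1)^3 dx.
27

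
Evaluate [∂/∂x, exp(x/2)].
\frac{e^{\frac{x}{2}}}{2}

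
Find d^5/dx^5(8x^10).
241920 x^{5}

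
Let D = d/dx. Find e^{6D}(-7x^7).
- 7 x^{7} - 294 x^{6} - 5292 x^{5} - 52920 x^{4} - 317520 x^{3} - 1143072 x^{2} - 2286144 x - 1959552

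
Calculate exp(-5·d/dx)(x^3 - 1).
x^{3} - 15 x^{2} + 75 x - 126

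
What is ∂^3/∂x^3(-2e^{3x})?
- 54 e^{3 x}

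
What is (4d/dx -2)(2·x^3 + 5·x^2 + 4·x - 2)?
- 4 x^{3} + 14 x^{2} + 32 x + 20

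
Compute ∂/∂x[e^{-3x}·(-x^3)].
3 x^{2} \left(x - 1\right) e^{- 3 x}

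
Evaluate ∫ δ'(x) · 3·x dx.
-3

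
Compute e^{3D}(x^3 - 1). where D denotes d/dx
x^{3} + 9 x^{2} + 27 x + 26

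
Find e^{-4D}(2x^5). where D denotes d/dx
2 x^{5} - 40 x^{4} + 320 x^{3} - 1280 x^{2} + 2560 x - 2048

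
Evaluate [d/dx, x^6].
6 x^{5}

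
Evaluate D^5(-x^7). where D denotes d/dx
- 2520 x^{2}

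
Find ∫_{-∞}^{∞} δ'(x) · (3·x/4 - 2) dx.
- \frac{3}{4}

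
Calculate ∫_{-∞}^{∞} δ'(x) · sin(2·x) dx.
-2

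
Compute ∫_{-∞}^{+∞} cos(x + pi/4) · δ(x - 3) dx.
\cos{\left(\frac{\pi}{4} + 3 \right)}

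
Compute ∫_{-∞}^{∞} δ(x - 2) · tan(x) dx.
\tan{\left(2 \right)}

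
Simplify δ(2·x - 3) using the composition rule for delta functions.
\frac{\delta(x - 3/2)}{2}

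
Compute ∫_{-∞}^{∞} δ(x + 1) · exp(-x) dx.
e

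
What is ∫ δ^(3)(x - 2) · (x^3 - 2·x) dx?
-6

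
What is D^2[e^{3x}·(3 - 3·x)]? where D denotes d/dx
\left(9 - 27 x\right) e^{3 x}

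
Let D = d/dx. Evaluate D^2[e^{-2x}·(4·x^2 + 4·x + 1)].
4 \left(4 x^{2} - 4 x - 1\right) e^{- 2 x}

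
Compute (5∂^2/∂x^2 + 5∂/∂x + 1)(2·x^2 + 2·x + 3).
2 x^{2} + 22 x + 33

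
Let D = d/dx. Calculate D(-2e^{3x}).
- 6 e^{3 x}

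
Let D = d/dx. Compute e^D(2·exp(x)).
2 e^{x + 1}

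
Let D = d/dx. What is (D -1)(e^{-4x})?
- 5 e^{- 4 x}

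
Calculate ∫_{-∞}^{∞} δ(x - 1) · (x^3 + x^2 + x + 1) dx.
4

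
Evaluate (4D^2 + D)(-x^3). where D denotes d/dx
3 x \left(- x - 8\right)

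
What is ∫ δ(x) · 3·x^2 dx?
0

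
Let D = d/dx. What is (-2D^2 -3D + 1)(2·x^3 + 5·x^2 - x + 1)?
2 x^{3} - 13 x^{2} - 55 x - 16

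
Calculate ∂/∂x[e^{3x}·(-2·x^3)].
6 x^{2} \left(- x - 1\right) e^{3 x}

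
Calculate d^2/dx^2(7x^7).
294 x^{5}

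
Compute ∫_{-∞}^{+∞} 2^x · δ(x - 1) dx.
2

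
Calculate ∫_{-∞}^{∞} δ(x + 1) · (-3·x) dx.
3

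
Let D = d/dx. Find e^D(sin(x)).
\sin{\left(x + 1 \right)}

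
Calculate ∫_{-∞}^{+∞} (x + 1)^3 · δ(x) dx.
1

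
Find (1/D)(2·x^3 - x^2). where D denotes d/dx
\frac{x^{4}}{2} - \frac{x^{3}}{3}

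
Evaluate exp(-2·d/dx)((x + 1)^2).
x^{2} - 2 x + 1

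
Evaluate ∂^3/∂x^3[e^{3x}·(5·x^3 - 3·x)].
\left(135 x^{3} + 405 x^{2} + 189 x - 51\right) e^{3 x}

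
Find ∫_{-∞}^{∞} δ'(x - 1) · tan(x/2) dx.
- \frac{1}{2} - \frac{\tan^{2}{\left(\frac{1}{2} \right)}}{2}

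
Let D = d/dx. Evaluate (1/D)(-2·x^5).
- \frac{x^{6}}{3}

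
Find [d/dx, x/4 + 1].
\frac{1}{4}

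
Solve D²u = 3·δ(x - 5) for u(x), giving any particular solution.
\frac{3|x - 5|}{2}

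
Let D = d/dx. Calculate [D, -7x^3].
- 21 x^{2}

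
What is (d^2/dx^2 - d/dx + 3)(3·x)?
9 x - 3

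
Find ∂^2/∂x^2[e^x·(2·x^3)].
2 x \left(x^{2} + 6 x + 6\right) e^{x}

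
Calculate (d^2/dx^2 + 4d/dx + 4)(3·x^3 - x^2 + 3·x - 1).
12 x^{3} + 32 x^{2} + 22 x + 6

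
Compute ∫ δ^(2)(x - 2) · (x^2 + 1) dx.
2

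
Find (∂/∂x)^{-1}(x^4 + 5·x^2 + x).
\frac{x^{5}}{5} + \frac{5 x^{3}}{3} + \frac{x^{2}}{2}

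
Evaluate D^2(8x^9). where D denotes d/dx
576 x^{7}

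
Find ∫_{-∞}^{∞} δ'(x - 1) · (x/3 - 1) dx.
- \frac{1}{3}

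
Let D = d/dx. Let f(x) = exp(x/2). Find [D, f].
\frac{e^{\frac{x}{2}}}{2}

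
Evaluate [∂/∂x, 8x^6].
48 x^{5}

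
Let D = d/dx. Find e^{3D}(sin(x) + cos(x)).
\sqrt{2} \sin{\left(x + \frac{\pi}{4} + 3 \right)}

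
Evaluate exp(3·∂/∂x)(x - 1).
x + 2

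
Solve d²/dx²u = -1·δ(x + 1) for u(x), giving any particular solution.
-\frac{|x + 1|}{2}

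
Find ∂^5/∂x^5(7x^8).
47040 x^{3}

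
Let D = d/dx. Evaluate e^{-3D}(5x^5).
5 x^{5} - 75 x^{4} + 450 x^{3} - 1350 x^{2} + 2025 x - 1215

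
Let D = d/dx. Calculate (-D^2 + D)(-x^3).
3 x \left(2 - x\right)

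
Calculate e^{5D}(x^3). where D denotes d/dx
x^{3} + 15 x^{2} + 75 x + 125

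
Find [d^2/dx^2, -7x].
-14\frac{d}{dx}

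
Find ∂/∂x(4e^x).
4 e^{x}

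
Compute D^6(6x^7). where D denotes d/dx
30240 x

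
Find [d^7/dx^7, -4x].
-28\frac{d^{6}}{dx^{6}}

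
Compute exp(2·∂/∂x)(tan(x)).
\tan{\left(x + 2 \right)}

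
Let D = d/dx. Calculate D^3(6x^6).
720 x^{3}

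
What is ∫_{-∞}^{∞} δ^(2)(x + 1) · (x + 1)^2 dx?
2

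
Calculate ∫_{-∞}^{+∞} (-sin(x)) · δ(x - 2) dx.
- \sin{\left(2 \right)}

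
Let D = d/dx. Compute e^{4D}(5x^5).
5 x^{5} + 100 x^{4} + 800 x^{3} + 3200 x^{2} + 6400 x + 5120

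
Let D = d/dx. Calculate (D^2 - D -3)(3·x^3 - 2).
- 9 x^{3} - 9 x^{2} + 18 x + 6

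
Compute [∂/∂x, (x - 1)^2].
2 x - 2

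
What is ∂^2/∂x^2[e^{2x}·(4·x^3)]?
8 x \left(2 x^{2} + 6 x + 3\right) e^{2 x}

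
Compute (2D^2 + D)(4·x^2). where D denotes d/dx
8 x + 16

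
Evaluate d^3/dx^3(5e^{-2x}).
- 40 e^{- 2 x}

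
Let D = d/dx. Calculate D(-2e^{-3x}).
6 e^{- 3 x}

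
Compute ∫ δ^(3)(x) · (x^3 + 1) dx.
-6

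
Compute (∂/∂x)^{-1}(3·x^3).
\frac{3 x^{4}}{4}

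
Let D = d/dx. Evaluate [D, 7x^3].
21 x^{2}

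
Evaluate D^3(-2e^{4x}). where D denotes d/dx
- 128 e^{4 x}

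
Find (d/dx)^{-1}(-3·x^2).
- x^{3}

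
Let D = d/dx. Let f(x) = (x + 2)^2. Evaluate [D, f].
2 x + 4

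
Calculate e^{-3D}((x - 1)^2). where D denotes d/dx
x^{2} - 8 x + 16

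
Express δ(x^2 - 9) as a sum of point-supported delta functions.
\frac{\delta(x + 3) + \delta(x - 3)}{6}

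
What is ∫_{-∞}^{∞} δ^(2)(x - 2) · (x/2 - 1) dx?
0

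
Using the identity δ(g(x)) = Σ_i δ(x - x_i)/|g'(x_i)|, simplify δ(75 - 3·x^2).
\frac{\delta(x - 5) + \delta(x + 5)}{30}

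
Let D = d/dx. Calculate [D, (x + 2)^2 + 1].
2 x + 4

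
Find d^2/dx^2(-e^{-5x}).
- 25 e^{- 5 x}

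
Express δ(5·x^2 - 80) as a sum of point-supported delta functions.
\frac{\delta(x - 4) + \delta(x + 4)}{40}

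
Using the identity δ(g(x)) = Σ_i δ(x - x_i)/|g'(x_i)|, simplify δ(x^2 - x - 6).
\frac{\delta(x + 2) + \delta(x - 3)}{5}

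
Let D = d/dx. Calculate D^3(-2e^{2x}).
- 16 e^{2 x}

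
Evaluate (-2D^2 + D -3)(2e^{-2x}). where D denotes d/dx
- 26 e^{- 2 x}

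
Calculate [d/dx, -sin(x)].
- \cos{\left(x \right)}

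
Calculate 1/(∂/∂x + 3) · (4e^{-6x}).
- \frac{4 e^{- 6 x}}{3}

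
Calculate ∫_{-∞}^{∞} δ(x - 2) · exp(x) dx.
e^{2}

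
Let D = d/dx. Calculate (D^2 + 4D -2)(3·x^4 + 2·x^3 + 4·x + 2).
- 6 x^{4} + 44 x^{3} + 60 x^{2} + 4 x + 12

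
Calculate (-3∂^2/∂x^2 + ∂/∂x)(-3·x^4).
12 x^{2} \left(9 - x\right)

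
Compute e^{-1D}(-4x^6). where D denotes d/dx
- 4 x^{6} + 24 x^{5} - 60 x^{4} + 80 x^{3} - 60 x^{2} + 24 x - 4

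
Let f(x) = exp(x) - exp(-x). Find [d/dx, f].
2 \cosh{\left(x \right)}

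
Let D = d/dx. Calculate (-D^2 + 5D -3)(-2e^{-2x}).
34 e^{- 2 x}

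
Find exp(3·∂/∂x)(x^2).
x^{2} + 6 x + 9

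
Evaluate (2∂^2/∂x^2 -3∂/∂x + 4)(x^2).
4 x^{2} - 6 x + 4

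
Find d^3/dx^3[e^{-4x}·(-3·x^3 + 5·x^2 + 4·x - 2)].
2 \left(96 x^{3} - 376 x^{2} + 220 x + 91\right) e^{- 4 x}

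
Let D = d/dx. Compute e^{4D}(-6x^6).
- 6 x^{6} - 144 x^{5} - 1440 x^{4} - 7680 x^{3} - 23040 x^{2} - 36864 x - 24576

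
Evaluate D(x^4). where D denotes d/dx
4 x^{3}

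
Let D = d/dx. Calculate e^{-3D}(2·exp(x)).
2 e^{x - 3}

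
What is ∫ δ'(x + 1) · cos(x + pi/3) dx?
\cos{\left(\frac{\pi}{6} + 1 \right)}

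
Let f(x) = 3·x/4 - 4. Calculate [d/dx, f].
\frac{3}{4}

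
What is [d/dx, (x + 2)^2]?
2 x + 4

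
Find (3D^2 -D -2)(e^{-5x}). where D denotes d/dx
78 e^{- 5 x}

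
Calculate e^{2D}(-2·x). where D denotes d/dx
- 2 x - 4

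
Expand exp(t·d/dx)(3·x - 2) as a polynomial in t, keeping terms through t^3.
3 t + 3 x - 2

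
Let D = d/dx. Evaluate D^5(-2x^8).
- 13440 x^{3}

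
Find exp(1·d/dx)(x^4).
x^{4} + 4 x^{3} + 6 x^{2} + 4 x + 1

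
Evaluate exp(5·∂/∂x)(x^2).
x^{2} + 10 x + 25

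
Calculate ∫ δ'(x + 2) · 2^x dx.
- \frac{\log{\left(2 \right)}}{4}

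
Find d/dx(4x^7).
28 x^{6}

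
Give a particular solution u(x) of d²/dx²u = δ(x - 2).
\frac{|x - 2|}{2}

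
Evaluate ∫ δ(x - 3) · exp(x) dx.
e^{3}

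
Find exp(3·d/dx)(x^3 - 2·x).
x^{3} + 9 x^{2} + 25 x + 21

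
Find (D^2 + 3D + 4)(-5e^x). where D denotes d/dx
- 40 e^{x}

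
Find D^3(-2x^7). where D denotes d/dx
- 420 x^{4}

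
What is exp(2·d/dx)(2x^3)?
2 x^{3} + 12 x^{2} + 24 x + 16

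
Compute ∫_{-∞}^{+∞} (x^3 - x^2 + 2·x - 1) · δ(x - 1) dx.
1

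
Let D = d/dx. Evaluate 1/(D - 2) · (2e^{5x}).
\frac{2 e^{5 x}}{3}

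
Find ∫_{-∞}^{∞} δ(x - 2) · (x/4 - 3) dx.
- \frac{5}{2}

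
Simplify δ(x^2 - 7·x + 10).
\frac{\delta(x - 2) + \delta(x - 5)}{3}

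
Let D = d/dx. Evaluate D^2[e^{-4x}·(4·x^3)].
8 x \left(8 x^{2} - 12 x + 3\right) e^{- 4 x}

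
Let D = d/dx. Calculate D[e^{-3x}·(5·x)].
5 \left(1 - 3 x\right) e^{- 3 x}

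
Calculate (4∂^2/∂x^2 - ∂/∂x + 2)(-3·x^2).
- 6 x^{2} + 6 x - 24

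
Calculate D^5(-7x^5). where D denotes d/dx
-840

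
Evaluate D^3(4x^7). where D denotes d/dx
840 x^{4}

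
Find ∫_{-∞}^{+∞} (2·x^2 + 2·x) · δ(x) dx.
0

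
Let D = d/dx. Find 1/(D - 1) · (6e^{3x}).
3 e^{3 x}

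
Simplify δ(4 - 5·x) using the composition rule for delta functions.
\frac{\delta(x - 4/5)}{5}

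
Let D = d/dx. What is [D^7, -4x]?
-28D^{6}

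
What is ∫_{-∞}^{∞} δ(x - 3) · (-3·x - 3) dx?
-12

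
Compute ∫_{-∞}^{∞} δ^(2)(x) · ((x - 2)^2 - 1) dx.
2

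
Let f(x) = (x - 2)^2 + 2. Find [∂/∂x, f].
2 x - 4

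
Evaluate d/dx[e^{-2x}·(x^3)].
x^{2} \left(3 - 2 x\right) e^{- 2 x}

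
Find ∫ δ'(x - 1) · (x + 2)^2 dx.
-6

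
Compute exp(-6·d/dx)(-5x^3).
- 5 x^{3} + 90 x^{2} - 540 x + 1080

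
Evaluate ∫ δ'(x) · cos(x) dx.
0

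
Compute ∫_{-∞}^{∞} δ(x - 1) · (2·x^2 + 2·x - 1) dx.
3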